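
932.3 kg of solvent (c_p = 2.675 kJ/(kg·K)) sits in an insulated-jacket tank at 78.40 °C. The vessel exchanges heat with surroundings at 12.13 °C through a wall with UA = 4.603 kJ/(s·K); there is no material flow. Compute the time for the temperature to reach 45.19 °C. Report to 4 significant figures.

Lumped-capacitance energy balance: M c_p dT/dt = UA(T_amb − T).
τ = M c_p/UA = 541.799 s; T_ss = T_amb = 12.1300 °C.
T(t) = T_ss + (T₀ − T_ss)e^(−t/τ); set T = 45.19:
t = −τ ln[(T − T_ss)/(T₀ − T_ss)] = −541.799 · ln(0.498868) = 376.774 s.

376.8 s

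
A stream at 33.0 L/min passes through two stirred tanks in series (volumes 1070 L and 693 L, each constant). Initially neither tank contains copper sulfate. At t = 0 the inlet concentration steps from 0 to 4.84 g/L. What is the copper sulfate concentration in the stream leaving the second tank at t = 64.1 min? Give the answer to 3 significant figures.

Time constants: τᵢ = Vᵢ/Q for each well-mixed tank.
τ₁ = 1070/33.0 = 32.424 min; τ₂ = 693/33.0 = 21.000 min.
Solving the cascade with C₁(0)=C₂(0)=0 gives C₂(t) = C_in[1 − (τ₁ e^(−t/τ₁) − τ₂ e^(−t/τ₂))/(τ₁ − τ₂)].
At t = 64.1: e^(−t/τ₁) = 0.13850, e^(−t/τ₂) = 0.047246.
C₂ = 4.84·[1 − (32.424·0.13850 − 21.000·0.047246)/(11.424)] = 4.84·0.69377 = 3.3578 g/L.

3.36 g/L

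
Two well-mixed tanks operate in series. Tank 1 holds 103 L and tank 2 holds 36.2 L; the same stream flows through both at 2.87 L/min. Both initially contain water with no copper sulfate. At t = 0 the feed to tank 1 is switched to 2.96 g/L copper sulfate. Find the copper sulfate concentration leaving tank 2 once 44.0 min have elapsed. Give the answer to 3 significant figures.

Time constants: τᵢ = Vᵢ/Q for each well-mixed tank.
τ₁ = 103/2.87 = 35.889 min; τ₂ = 36.2/2.87 = 12.613 min.
Solving the cascade with C₁(0)=C₂(0)=0 gives C₂(t) = C_in[1 − (τ₁ e^(−t/τ₁) − τ₂ e^(−t/τ₂))/(τ₁ − τ₂)].
At t = 44.0: e^(−t/τ₁) = 0.29346, e^(−t/τ₂) = 0.030550.
C₂ = 2.96·[1 − (35.889·0.29346 − 12.613·0.030550)/(23.275)] = 2.96·0.56407 = 1.6696 g/L.

1.67 g/L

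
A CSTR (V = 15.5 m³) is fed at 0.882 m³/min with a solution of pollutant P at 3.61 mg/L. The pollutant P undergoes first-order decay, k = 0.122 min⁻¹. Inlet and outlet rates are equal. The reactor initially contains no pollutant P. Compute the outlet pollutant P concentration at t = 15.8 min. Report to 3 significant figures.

Species balance: V dC/dt = Q C_in − Q C − k V C.
This is linear with rate a = Q/V + k = 0.17890 min⁻¹.
C_ss = Q C_in/(Q + kV) = 1.1482 mg/L; C(t) = C_ss + (C₀ − C_ss) e^(−a t).
C(15.8) = 1.1482 + (-1.1482)·e^(−0.17890·15.8) = 1.1482 + (-1.1482)·0.059210 = 1.0802 mg/L.

1.08 mg/L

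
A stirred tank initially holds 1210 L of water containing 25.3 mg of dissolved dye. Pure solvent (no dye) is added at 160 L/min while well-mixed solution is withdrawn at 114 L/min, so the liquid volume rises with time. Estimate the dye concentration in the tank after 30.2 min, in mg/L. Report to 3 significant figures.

0.00146 mg/L

Total volume: dV/dt = Q_in − Q_out = 46.000 L/min, so V(t) = 1210 + 46.000 t and V(30.2) = 2599.2 L.
No dye enters, so dm/dt = −Q_out · (m/V).
dm/m = −Q_out dt/(V₀ + 46.000 t); integrating gives ln(m/m₀) = −(Q_out/(Q_in−Q_out)) ln(V/V₀).
m = m₀ (V₀/V)^(Q_out/(Q_in−Q_out)) = 25.3 × (1210/2599.2)^(2.4783) = 3.8037 mg.
C = m/V = 3.8037/2599.2 = 0.0014634 mg/L.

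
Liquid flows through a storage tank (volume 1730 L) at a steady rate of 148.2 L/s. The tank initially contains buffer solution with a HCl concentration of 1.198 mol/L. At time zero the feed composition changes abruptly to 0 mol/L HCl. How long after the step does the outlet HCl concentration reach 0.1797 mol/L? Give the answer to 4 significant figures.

22.15 s

Transient balance on the dissolved component: V dC/dt = Q(C_in − C), so τ = V/Q = 11.6734 s.
C(t) = C_in + (C₀ − C_in) e^(−t/τ). Set C = 0.1797 and solve for t:
e^(−t/τ) = (C − C_in)/(C₀ − C_in) = (0.1797 − 0)/(1.198 − 0) = 0.150000
t = −τ ln(…) = 11.6734 × 1.89712 = 22.1459 s.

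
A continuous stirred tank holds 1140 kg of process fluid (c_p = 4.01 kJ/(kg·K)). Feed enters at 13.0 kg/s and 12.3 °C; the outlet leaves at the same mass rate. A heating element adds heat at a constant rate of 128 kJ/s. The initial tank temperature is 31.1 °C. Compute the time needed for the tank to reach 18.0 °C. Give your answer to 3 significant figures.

142 s

M c_p dT/dt = ṁ c_p (T_in − T) + Q̇.
τ = M/ṁ = 87.692 s; T_ss = T_in + Q̇/(ṁ c_p) = 14.755 °C.
T(t) = T_ss + (T₀ − T_ss) e^(−t/τ). Set T = 18.0:
e^(−t/τ) = (18.0 − 14.755)/(31.1 − 14.755) = 0.19851
t = −87.692 · ln(0.19851) = 141.79 s.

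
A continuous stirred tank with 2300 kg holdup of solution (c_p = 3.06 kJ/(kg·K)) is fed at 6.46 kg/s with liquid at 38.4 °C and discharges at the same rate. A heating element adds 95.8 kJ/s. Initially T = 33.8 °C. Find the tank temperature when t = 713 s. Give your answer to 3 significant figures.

Energy balance: M c_p dT/dt = ṁ c_p (T_in − T) + 95.8.
Rearrange: dT/dt = (T_ss − T)/τ with τ = M/ṁ = 356.04 s and T_ss = T_in + Q̇/(ṁ c_p) = 43.246 °C.
This is linear first-order; T(t) = T_ss + (T₀ − T_ss) e^(−t/τ).
T(713) = 43.246 + (-9.4463)·e^(−713/356.04) = 43.246 + (-9.4463)·0.13498 = 41.971 °C.

42.0 °C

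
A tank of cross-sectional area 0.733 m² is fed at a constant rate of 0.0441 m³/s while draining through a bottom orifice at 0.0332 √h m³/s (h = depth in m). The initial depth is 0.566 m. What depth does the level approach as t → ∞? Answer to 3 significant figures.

Mass balance (ρ constant): A dh/dt = Q_in − 0.0332 √h. At steady state dh/dt = 0:
Q_in = 0.0332 √h_ss ⇒ √h_ss = 0.0441/0.0332 = 1.3283.
h_ss = 1.3283² = 1.7644 m. (Since h₀ = 0.566 m < h_ss, the level will rise toward this value.)

1.76 m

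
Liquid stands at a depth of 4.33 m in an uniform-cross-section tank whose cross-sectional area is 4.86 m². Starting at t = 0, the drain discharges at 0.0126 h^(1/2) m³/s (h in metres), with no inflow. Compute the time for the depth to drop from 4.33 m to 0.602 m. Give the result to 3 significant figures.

Mass balance (ρ constant): A dh/dt = −0.0126 √h.
∫ h^(−1/2) dh = −(0.0126/A) ∫ dt, giving 2√h = 2√h₀ − (0.0126/A) t.
t = 2A(√h₀ − √h)/0.0126 = 2·4.86·(√4.33 − √0.602)/0.0126
  = 9.7200 × (2.0809 − 0.77589) / 0.0126 = 1006.7 s.

1010 s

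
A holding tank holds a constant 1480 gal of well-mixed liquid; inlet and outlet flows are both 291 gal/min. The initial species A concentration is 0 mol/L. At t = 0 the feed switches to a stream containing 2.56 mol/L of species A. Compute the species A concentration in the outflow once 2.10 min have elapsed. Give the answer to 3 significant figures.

0.866 mol/L

Unsteady species balance (constant V, well mixed): V dC/dt = Q(C_in − C).
Rewrite as dC/dt + C/τ = C_in/τ, τ = V/Q = 5.0859 min.
Integrating: C(t) = C_in + (C₀ − C_in) e^(−t/τ).
C(2.10) = 2.56 + (0 − 2.56)·e^(−2.10/5.0859) = 2.56 + (-2.5600)·0.66172 = 0.86598 mol/L.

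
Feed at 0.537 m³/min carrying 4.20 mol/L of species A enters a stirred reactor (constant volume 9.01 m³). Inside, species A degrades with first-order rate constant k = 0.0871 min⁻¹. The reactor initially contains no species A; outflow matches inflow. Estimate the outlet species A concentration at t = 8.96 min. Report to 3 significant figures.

1.25 mol/L

V dC/dt = Q(C_in − C) − k V C.
dC/dt = (Q/V) C_in − (Q/V + k) C; effective rate a = Q/V + k = 0.059600 + 0.0871 = 0.14670 min⁻¹.
C_ss = Q C_in/(Q + kV) = 1.7063 mol/L; C(t) = C_ss + (C₀ − C_ss) e^(−a t).
C(8.96) = 1.7063 + (-1.7063)·e^(−0.14670·8.96) = 1.7063 + (-1.7063)·0.26863 = 1.2480 mol/L.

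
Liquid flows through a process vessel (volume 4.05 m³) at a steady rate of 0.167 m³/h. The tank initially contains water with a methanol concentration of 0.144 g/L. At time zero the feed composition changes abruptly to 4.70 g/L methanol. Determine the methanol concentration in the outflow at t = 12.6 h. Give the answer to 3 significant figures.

Species balance on the tank: V dC/dt = Q(C_in − C).
Rewrite as dC/dt + C/τ = C_in/τ, τ = V/Q = 24.251 h.
C approaches C_in exponentially: C(t) = C_in + (C₀ − C_in) e^(−t/τ).
C(12.6) = 4.70 + (0.144 − 4.70)·e^(−12.6/24.251) = 4.70 + (-4.5560)·0.59478 = 1.9902 g/L.

1.99 g/L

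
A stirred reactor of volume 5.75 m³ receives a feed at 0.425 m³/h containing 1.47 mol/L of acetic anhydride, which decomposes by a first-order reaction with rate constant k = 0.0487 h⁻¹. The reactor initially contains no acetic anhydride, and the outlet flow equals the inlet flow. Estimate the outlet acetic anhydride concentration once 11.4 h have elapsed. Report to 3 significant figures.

V dC/dt = Q(C_in − C) − k V C.
This is linear with rate a = Q/V + k = 0.12261 h⁻¹.
C_ss = Q C_in/(Q + kV) = 0.88614 mol/L; C(t) = C_ss + (C₀ − C_ss) e^(−a t).
C(11.4) = 0.88614 + (-0.88614)·e^(−0.12261·11.4) = 0.88614 + (-0.88614)·0.24714 = 0.66714 mol/L.

0.667 mol/L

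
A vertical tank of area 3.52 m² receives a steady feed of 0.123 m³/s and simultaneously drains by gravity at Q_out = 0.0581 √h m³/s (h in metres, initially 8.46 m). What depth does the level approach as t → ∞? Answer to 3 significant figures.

Level balance: A dh/dt = 0.123 − 0.0581 √h. Setting dh/dt = 0:
Q_in = 0.0581 √h_ss ⇒ √h_ss = 0.123/0.0581 = 2.1170.
h_ss = 2.1170² = 4.4819 m. (Since h₀ = 8.46 m > h_ss, the level will fall toward this value.)

4.48 m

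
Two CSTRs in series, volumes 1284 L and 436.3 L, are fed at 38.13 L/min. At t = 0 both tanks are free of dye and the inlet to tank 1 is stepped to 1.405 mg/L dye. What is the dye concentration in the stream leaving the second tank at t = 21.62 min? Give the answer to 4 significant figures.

Each tank obeys Vᵢ dCᵢ/dt = Q(Cᵢ₋₁ − Cᵢ), so τᵢ = Vᵢ/Q.
τ₁ = 1284/38.13 = 33.6743 min; τ₂ = 436.3/38.13 = 11.4424 min.
Solving the cascade with C₁(0)=C₂(0)=0 gives C₂(t) = C_in[1 − (τ₁ e^(−t/τ₁) − τ₂ e^(−t/τ₂))/(τ₁ − τ₂)].
At t = 21.62: e^(−t/τ₁) = 0.526221, e^(−t/τ₂) = 0.151154.
C₂ = 1.405·[1 − (33.6743·0.526221 − 11.4424·0.151154)/(22.2318)] = 1.405·0.280736 = 0.394434 mg/L.

0.3944 mg/L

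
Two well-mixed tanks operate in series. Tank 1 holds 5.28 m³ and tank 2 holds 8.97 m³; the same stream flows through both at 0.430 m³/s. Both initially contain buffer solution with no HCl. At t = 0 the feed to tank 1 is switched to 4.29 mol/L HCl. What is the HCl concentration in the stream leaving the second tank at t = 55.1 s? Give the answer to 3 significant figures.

3.62 mol/L

Each tank obeys Vᵢ dCᵢ/dt = Q(Cᵢ₋₁ − Cᵢ), so τᵢ = Vᵢ/Q.
τ₁ = 5.28/0.430 = 12.279 s; τ₂ = 8.97/0.430 = 20.860 s.
Solving the cascade with C₁(0)=C₂(0)=0 gives C₂(t) = C_in[1 − (τ₁ e^(−t/τ₁) − τ₂ e^(−t/τ₂))/(τ₁ − τ₂)].
At t = 55.1: e^(−t/τ₁) = 0.011251, e^(−t/τ₂) = 0.071264.
C₂ = 4.29·[1 − (12.279·0.011251 − 20.860·0.071264)/(-8.5814)] = 4.29·0.84286 = 3.6159 mol/L.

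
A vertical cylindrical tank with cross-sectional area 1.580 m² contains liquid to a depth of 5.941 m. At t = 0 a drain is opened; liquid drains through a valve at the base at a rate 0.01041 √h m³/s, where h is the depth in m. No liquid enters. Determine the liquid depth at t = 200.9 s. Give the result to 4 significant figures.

3.153 m

Volume balance on the tank: A dh/dt = −0.01041 √h.
This is separable: 2 d(√h)/dt = −0.01041/A, so √h = √h₀ − (0.01041/(2A)) t.
√h = √5.941 − 0.01041·200.9/(2·1.580) = 2.43742 − 0.661826 = 1.77559.
h = 1.77559² = 3.15272 m.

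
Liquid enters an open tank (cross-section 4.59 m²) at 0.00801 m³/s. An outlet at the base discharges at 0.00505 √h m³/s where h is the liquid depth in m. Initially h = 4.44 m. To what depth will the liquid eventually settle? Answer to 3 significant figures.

Unsteady balance on liquid volume: A dh/dt = Q_in − 0.00505 √h. At steady state dh/dt = 0:
Q_in = 0.00505 √h_ss ⇒ √h_ss = 0.00801/0.00505 = 1.5861.
h_ss = 1.5861² = 2.5158 m. (Since h₀ = 4.44 m > h_ss, the level will fall toward this value.)

2.52 m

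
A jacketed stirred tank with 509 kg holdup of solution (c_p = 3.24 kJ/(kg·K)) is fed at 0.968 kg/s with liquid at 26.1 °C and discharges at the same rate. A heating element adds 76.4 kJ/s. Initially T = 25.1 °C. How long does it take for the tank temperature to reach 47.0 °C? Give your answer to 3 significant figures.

M c_p dT/dt = ṁ c_p (T_in − T) + Q̇.
τ = M/ṁ = 525.83 s; T_ss = T_in + Q̇/(ṁ c_p) = 50.460 °C.
T(t) = T_ss + (T₀ − T_ss) e^(−t/τ). Set T = 47.0:
e^(−t/τ) = (47.0 − 50.460)/(25.1 − 50.460) = 0.13643
t = −525.83 · ln(0.13643) = 1047.4 s.

1050 s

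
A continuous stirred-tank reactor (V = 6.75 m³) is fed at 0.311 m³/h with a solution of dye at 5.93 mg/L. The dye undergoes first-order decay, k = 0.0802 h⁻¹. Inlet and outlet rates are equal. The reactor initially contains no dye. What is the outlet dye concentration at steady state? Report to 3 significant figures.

V dC/dt = Q(C_in − C) − k V C.
Steady state (dC/dt = 0): C_ss = Q C_in/(Q + kV) = C_in/(1 + kV/Q).
C_ss = 0.311·5.93/(0.311 + 0.0802·6.75) = 1.8442/0.85235 = 2.1637 mg/L.

2.16 mg/L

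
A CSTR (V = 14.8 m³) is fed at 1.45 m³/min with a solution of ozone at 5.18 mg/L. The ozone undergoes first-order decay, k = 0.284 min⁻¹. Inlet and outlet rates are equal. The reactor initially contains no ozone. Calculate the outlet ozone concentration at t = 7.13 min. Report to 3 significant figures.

1.24 mg/L

V dC/dt = Q(C_in − C) − k V C.
dC/dt = (Q/V) C_in − (Q/V + k) C; effective rate a = Q/V + k = 0.097973 + 0.284 = 0.38197 min⁻¹.
C_ss = Q C_in/(Q + kV) = 1.3286 mg/L; C(t) = C_ss + (C₀ − C_ss) e^(−a t).
C(7.13) = 1.3286 + (-1.3286)·e^(−0.38197·7.13) = 1.3286 + (-1.3286)·0.065647 = 1.2414 mg/L.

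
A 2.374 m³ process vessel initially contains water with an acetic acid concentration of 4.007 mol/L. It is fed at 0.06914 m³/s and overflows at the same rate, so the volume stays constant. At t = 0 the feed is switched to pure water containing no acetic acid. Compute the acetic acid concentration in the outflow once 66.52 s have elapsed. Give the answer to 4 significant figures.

Species balance on the tank: V dC/dt = Q(C_in − C).
So dC/dt = (C_in − C)/τ with τ = V/Q = 2.374/0.06914 = 34.3361 s.
Integrating: C(t) = C_in + (C₀ − C_in) e^(−t/τ).
C(66.52) = 0 + (4.007 − 0)·e^(−66.52/34.3361) = 0 + (4.00700)·0.144090 = 0.577368 mol/L.

0.5774 mol/L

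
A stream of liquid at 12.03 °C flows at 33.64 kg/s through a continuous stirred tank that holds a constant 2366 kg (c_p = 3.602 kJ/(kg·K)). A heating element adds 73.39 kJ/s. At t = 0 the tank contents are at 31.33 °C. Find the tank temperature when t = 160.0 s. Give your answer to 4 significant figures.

14.56 °C

Heat balance on the well-mixed liquid: M c_p dT/dt = ṁ c_p (T_in − T) + 73.39.
Rearrange: dT/dt = (T_ss − T)/τ with τ = M/ṁ = 70.3329 s and T_ss = T_in + Q̇/(ṁ c_p) = 12.6357 °C.
T approaches T_ss exponentially: T(t) = T_ss + (T₀ − T_ss) e^(−t/τ).
T(160.0) = 12.6357 + (18.6943)·e^(−160.0/70.3329) = 12.6357 + (18.6943)·0.102808 = 14.5576 °C.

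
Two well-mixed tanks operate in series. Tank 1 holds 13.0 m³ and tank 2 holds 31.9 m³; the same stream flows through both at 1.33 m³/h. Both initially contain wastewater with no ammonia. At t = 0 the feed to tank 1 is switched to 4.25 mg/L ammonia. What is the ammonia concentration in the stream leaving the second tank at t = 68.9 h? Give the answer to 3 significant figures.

Each tank obeys Vᵢ dCᵢ/dt = Q(Cᵢ₋₁ − Cᵢ), so τᵢ = Vᵢ/Q.
τ₁ = 13.0/1.33 = 9.7744 h; τ₂ = 31.9/1.33 = 23.985 h.
Solving the cascade with C₁(0)=C₂(0)=0 gives C₂(t) = C_in[1 − (τ₁ e^(−t/τ₁) − τ₂ e^(−t/τ₂))/(τ₁ − τ₂)].
At t = 68.9: e^(−t/τ₁) = 0.00086828, e^(−t/τ₂) = 0.056550.
C₂ = 4.25·[1 − (9.7744·0.00086828 − 23.985·0.056550)/(-14.211)] = 4.25·0.90515 = 3.8469 mg/L.

3.85 mg/L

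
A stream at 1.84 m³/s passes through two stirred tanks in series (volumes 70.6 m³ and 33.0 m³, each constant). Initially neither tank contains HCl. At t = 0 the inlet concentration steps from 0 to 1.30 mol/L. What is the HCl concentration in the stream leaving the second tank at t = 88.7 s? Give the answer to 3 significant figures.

1.07 mol/L

Time constants: τᵢ = Vᵢ/Q for each well-mixed tank.
τ₁ = 70.6/1.84 = 38.370 s; τ₂ = 33.0/1.84 = 17.935 s.
Tank 1: C₁ = C_in(1 − e^(−t/τ₁)). Tank 2 (τ₁ ≠ τ₂): C₂ = C_in[1 − (τ₁ e^(−t/τ₁) − τ₂ e^(−t/τ₂))/(τ₁ − τ₂)].
At t = 88.7: e^(−t/τ₁) = 0.099090, e^(−t/τ₂) = 0.0071140.
C₂ = 1.30·[1 − (38.370·0.099090 − 17.935·0.0071140)/(20.435)] = 1.30·0.82019 = 1.0662 mol/L.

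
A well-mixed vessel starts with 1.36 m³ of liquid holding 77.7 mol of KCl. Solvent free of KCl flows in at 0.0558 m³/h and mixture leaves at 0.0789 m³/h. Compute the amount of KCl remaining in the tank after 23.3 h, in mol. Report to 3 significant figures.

13.9 mol

Total volume: dV/dt = Q_in − Q_out = -0.023100 m³/h, so V(t) = 1.36 − 0.023100 t and V(23.3) = 0.82177 m³.
Species balance (pure solvent in): dm/dt = −Q_out · m/V(t).
dm/m = −Q_out dt/(V₀ − 0.023100 t); integrating gives ln(m/m₀) = −(Q_out/(Q_in−Q_out)) ln(V/V₀).
m = m₀ (V₀/V)^(Q_out/(Q_in−Q_out)) = 77.7 × (1.36/0.82177)^(-3.4156) = 13.904 mol.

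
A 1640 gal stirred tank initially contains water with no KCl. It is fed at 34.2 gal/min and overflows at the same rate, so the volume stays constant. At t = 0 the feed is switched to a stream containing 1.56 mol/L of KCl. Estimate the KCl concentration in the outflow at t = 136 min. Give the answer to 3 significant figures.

Accumulation = in − out for the solute gives V dC/dt = Q(C_in − C).
So dC/dt = (C_in − C)/τ with τ = V/Q = 1640/34.2 = 47.953 min.
Integrating: C(t) = C_in + (C₀ − C_in) e^(−t/τ).
C(136) = 1.56 + (0 − 1.56)·e^(−136/47.953) = 1.56 + (-1.5600)·0.058654 = 1.4685 mol/L.

1.47 mol/L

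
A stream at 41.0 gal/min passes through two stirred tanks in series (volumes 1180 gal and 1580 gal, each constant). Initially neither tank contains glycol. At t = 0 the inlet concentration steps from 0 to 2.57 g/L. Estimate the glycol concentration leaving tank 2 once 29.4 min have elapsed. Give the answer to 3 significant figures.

0.566 g/L

Time constants: τᵢ = Vᵢ/Q for each well-mixed tank.
τ₁ = 1180/41.0 = 28.780 min; τ₂ = 1580/41.0 = 38.537 min.
Tank 1: C₁ = C_in(1 − e^(−t/τ₁)). Tank 2 (τ₁ ≠ τ₂): C₂ = C_in[1 − (τ₁ e^(−t/τ₁) − τ₂ e^(−t/τ₂))/(τ₁ − τ₂)].
At t = 29.4: e^(−t/τ₁) = 0.36005, e^(−t/τ₂) = 0.46631.
C₂ = 2.57·[1 − (28.780·0.36005 − 38.537·0.46631)/(-9.7561)] = 2.57·0.22022 = 0.56597 g/L.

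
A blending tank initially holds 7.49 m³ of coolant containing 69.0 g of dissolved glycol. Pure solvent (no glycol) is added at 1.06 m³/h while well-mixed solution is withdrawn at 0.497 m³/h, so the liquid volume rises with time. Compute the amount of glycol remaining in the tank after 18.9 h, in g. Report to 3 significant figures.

31.6 g

Total volume: dV/dt = Q_in − Q_out = 0.56300 m³/h, so V(t) = 7.49 + 0.56300 t and V(18.9) = 18.131 m³.
No glycol enters, so dm/dt = −Q_out · (m/V).
dm/m = −Q_out dt/(V₀ + 0.56300 t); integrating gives ln(m/m₀) = −(Q_out/(Q_in−Q_out)) ln(V/V₀).
m = m₀ (V₀/V)^(Q_out/(Q_in−Q_out)) = 69.0 × (7.49/18.131)^(0.88277) = 31.617 g.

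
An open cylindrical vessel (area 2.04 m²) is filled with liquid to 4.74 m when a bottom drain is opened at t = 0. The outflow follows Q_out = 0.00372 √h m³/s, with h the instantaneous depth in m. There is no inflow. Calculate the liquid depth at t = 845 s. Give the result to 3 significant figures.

A dh/dt = −Q_out = −0.00372 √h.
∫ h^(−1/2) dh = −(0.00372/A) ∫ dt, giving 2√h = 2√h₀ − (0.00372/A) t.
√h = √4.74 − 0.00372·845/(2·2.04) = 2.1772 − 0.77044 = 1.4067.
h = 1.4067² = 1.9788 m.

1.98 m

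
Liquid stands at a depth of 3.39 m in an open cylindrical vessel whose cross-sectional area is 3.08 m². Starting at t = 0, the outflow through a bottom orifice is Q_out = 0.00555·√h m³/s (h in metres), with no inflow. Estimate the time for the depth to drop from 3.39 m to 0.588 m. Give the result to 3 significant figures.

A dh/dt = −Q_out = −0.00555 √h.
This is separable: 2 d(√h)/dt = −0.00555/A, so √h = √h₀ − (0.00555/(2A)) t.
t = 2A(√h₀ − √h)/0.00555 = 2·3.08·(√3.39 − √0.588)/0.00555
  = 6.1600 × (1.8412 − 0.76681) / 0.00555 = 1192.5 s.

1190 s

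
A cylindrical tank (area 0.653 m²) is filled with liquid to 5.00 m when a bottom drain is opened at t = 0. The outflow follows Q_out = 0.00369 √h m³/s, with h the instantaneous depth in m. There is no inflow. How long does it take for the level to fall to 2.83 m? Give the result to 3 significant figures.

Unsteady balance on liquid volume: A dh/dt = −0.00369 √h.
∫ h^(−1/2) dh = −(0.00369/A) ∫ dt, giving 2√h = 2√h₀ − (0.00369/A) t.
t = 2A(√h₀ − √h)/0.00369 = 2·0.653·(√5.00 − √2.83)/0.00369
  = 1.3060 × (2.2361 − 1.6823) / 0.00369 = 196.01 s.

196 s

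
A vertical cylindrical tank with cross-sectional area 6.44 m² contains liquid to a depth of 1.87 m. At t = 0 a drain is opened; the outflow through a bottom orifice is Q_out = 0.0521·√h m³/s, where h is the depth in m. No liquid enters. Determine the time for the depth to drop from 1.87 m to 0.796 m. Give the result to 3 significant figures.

117 s

A dh/dt = −Q_out = −0.0521 √h.
∫ h^(−1/2) dh = −(0.0521/A) ∫ dt, giving 2√h = 2√h₀ − (0.0521/A) t.
t = 2A(√h₀ − √h)/0.0521 = 2·6.44·(√1.87 − √0.796)/0.0521
  = 12.880 × (1.3675 − 0.89219) / 0.0521 = 117.50 s.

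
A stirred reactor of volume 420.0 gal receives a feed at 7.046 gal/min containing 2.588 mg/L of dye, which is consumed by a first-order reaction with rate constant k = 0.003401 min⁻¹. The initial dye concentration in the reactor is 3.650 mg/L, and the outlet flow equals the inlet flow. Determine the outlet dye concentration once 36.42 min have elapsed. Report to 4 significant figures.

2.870 mg/L

V dC/dt = Q(C_in − C) − k V C.
dC/dt = (Q/V) C_in − (Q/V + k) C; effective rate a = Q/V + k = 0.0167762 + 0.003401 = 0.0201772 min⁻¹.
C_ss = Q C_in/(Q + kV) = 2.15178 mg/L; C(t) = C_ss + (C₀ − C_ss) e^(−a t).
C(36.42) = 2.15178 + (1.49822)·e^(−0.0201772·36.42) = 2.15178 + (1.49822)·0.479576 = 2.87029 mg/L.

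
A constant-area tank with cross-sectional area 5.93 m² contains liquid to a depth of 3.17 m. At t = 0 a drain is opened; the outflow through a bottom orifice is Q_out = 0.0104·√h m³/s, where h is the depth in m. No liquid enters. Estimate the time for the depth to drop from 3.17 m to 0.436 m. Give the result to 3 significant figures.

With no inflow, A dh/dt = −0.0104 √h.
∫ h^(−1/2) dh = −(0.0104/A) ∫ dt, giving 2√h = 2√h₀ − (0.0104/A) t.
t = 2A(√h₀ − √h)/0.0104 = 2·5.93·(√3.17 − √0.436)/0.0104
  = 11.860 × (1.7804 − 0.66030) / 0.0104 = 1277.4 s.

1280 s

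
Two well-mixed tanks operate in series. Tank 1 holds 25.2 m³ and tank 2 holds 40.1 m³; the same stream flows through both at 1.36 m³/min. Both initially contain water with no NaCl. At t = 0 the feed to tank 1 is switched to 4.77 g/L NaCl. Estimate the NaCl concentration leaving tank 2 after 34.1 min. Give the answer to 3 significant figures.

2.01 g/L

Time constants: τᵢ = Vᵢ/Q for each well-mixed tank.
τ₁ = 25.2/1.36 = 18.529 min; τ₂ = 40.1/1.36 = 29.485 min.
Tank 1: C₁ = C_in(1 − e^(−t/τ₁)). Tank 2 (τ₁ ≠ τ₂): C₂ = C_in[1 − (τ₁ e^(−t/τ₁) − τ₂ e^(−t/τ₂))/(τ₁ − τ₂)].
At t = 34.1: e^(−t/τ₁) = 0.15877, e^(−t/τ₂) = 0.31458.
C₂ = 4.77·[1 − (18.529·0.15877 − 29.485·0.31458)/(-10.956)] = 4.77·0.42189 = 2.0124 g/L.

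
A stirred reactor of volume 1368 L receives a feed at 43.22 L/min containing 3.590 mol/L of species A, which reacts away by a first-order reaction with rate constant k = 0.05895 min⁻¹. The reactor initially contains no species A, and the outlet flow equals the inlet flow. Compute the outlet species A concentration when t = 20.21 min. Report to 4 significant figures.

Accumulation = in − out − consumed: V dC/dt = Q C_in − Q C − k V C.
This is linear with rate a = Q/V + k = 0.0905436 min⁻¹.
C_ss = Q C_in/(Q + kV) = 1.25267 mol/L; C(t) = C_ss + (C₀ − C_ss) e^(−a t).
C(20.21) = 1.25267 + (-1.25267)·e^(−0.0905436·20.21) = 1.25267 + (-1.25267)·0.160432 = 1.05170 mol/L.

1.052 mol/L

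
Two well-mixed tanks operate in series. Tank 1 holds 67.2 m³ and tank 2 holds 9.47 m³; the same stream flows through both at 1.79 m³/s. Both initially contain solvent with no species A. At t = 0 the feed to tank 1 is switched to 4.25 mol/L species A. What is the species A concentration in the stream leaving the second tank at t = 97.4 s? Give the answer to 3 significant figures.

3.88 mol/L

Species balance on tank i: dCᵢ/dt = (Cᵢ₋₁ − Cᵢ)/τᵢ with τᵢ = Vᵢ/Q.
τ₁ = 67.2/1.79 = 37.542 s; τ₂ = 9.47/1.79 = 5.2905 s.
Tank 1: C₁ = C_in(1 − e^(−t/τ₁)). Tank 2 (τ₁ ≠ τ₂): C₂ = C_in[1 − (τ₁ e^(−t/τ₁) − τ₂ e^(−t/τ₂))/(τ₁ − τ₂)].
At t = 97.4: e^(−t/τ₁) = 0.074688, e^(−t/τ₂) = 1.0104e-08.
C₂ = 4.25·[1 − (37.542·0.074688 − 5.2905·1.0104e-08)/(32.251)] = 4.25·0.91306 = 3.8805 mol/L.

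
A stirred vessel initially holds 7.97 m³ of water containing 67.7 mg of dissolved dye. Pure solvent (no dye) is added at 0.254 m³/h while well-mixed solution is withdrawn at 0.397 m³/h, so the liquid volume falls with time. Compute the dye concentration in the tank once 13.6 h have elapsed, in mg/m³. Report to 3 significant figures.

Total volume: dV/dt = Q_in − Q_out = -0.14300 m³/h, so V(t) = 7.97 − 0.14300 t and V(13.6) = 6.0252 m³.
No dye enters, so dm/dt = −Q_out · (m/V).
dm/m = −Q_out dt/(V₀ − 0.14300 t); integrating gives ln(m/m₀) = −(Q_out/(Q_in−Q_out)) ln(V/V₀).
m = m₀ (V₀/V)^(Q_out/(Q_in−Q_out)) = 67.7 × (7.97/6.0252)^(-2.7762) = 31.140 mg.
C = m/V = 31.140/6.0252 = 5.1682 mg/m³.

5.17 mg/m³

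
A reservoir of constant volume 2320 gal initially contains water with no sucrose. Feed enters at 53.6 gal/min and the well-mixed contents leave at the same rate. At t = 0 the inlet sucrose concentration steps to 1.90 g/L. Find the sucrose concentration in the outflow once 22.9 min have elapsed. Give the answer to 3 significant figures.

0.781 g/L

Accumulation = in − out for the solute gives V dC/dt = Q(C_in − C).
Rewrite as dC/dt + C/τ = C_in/τ, τ = V/Q = 43.284 min.
Integrating: C(t) = C_in + (C₀ − C_in) e^(−t/τ).
C(22.9) = 1.90 + (0 − 1.90)·e^(−22.9/43.284) = 1.90 + (-1.9000)·0.58915 = 0.78061 g/L.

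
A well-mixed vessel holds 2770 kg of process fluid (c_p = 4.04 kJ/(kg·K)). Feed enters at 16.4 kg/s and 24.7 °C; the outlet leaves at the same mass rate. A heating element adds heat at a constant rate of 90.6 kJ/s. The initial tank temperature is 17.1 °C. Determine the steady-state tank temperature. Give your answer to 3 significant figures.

Energy balance: M c_p dT/dt = ṁ c_p (T_in − T) + 90.6.
At steady state dT/dt = 0 ⇒ T_ss = T_in + Q̇/(ṁ c_p) = 24.7 + 90.6/(16.4·4.04) = 26.067 °C.

26.1 °C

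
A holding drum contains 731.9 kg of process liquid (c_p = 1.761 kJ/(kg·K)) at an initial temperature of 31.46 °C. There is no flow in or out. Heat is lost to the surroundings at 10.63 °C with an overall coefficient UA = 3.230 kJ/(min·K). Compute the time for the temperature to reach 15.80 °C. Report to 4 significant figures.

Lumped-capacitance energy balance: M c_p dT/dt = UA(T_amb − T).
τ = M c_p/UA = 399.033 min; T_ss = T_amb = 10.6300 °C.
T(t) = T_ss + (T₀ − T_ss)e^(−t/τ); set T = 15.80:
t = −τ ln[(T − T_ss)/(T₀ − T_ss)] = −399.033 · ln(0.248200) = 556.061 min.

556.1 min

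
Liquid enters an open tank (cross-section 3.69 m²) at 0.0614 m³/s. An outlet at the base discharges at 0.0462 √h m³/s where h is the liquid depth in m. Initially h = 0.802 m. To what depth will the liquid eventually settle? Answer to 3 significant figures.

1.77 m

A dh/dt = Q_in − 0.0462 √h. Steady state requires inflow = outflow:
Q_in = 0.0462 √h_ss ⇒ √h_ss = 0.0614/0.0462 = 1.3290.
h_ss = 1.3290² = 1.7663 m. (Since h₀ = 0.802 m < h_ss, the level will rise toward this value.)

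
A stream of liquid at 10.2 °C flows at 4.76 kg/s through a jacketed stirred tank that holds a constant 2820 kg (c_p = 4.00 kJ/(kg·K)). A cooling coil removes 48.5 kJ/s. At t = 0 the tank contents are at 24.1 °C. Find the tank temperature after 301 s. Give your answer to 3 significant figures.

M c_p dT/dt = ṁ c_p (T_in − T) − Q̇.
τ = M/ṁ = 592.44 s; T_ss = T_in − Q̇/(ṁ c_p) = 10.2 − 48.5/(4.76·4.00) = 7.6527 °C.
This is linear first-order; T(t) = T_ss + (T₀ − T_ss) e^(−t/τ).
T(301) = 7.6527 + (16.447)·e^(−301/592.44) = 7.6527 + (16.447)·0.60166 = 17.548 °C.

17.5 °C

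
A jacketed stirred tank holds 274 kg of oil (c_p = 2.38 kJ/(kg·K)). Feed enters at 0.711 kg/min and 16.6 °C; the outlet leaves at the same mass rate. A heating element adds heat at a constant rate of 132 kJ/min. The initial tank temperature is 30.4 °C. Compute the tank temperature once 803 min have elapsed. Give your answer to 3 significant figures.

M c_p dT/dt = ṁ c_p (T_in − T) + Q̇.
τ = M/ṁ = 385.37 min; T_ss = T_in + Q̇/(ṁ c_p) = 16.6 + 132/(0.711·2.38) = 94.606 °C.
Solution: T(t) = T_ss + (T₀ − T_ss) e^(−t/τ).
T(803) = 94.606 + (-64.206)·e^(−803/385.37) = 94.606 + (-64.206)·0.12447 = 86.614 °C.

86.6 °C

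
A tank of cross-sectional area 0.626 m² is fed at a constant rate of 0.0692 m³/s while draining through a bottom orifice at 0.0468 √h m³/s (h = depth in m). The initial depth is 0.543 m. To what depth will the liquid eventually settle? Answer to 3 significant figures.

A dh/dt = Q_in − 0.0468 √h. Steady state requires inflow = outflow:
Q_in = 0.0468 √h_ss ⇒ √h_ss = 0.0692/0.0468 = 1.4786.
h_ss = 1.4786² = 2.1864 m. (Since h₀ = 0.543 m < h_ss, the level will rise toward this value.)

2.19 m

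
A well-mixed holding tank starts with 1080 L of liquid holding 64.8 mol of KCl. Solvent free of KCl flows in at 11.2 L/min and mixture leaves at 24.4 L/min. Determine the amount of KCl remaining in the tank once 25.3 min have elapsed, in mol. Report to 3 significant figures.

32.7 mol

Total volume: dV/dt = Q_in − Q_out = -13.200 L/min, so V(t) = 1080 − 13.200 t and V(25.3) = 746.04 L.
No KCl enters, so dm/dt = −Q_out · (m/V).
dm/m = −Q_out dt/(V₀ − 13.200 t); integrating gives ln(m/m₀) = −(Q_out/(Q_in−Q_out)) ln(V/V₀).
m = m₀ (V₀/V)^(Q_out/(Q_in−Q_out)) = 64.8 × (1080/746.04)^(-1.8485) = 32.704 mol.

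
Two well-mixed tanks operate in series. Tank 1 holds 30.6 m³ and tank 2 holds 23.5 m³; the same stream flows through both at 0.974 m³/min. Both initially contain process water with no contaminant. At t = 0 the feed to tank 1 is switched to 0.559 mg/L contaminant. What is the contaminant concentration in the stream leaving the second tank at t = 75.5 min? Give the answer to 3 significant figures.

Species balance on tank i: dCᵢ/dt = (Cᵢ₋₁ − Cᵢ)/τᵢ with τᵢ = Vᵢ/Q.
τ₁ = 30.6/0.974 = 31.417 min; τ₂ = 23.5/0.974 = 24.127 min.
Tank 1: C₁ = C_in(1 − e^(−t/τ₁)). Tank 2 (τ₁ ≠ τ₂): C₂ = C_in[1 − (τ₁ e^(−t/τ₁) − τ₂ e^(−t/τ₂))/(τ₁ − τ₂)].
At t = 75.5: e^(−t/τ₁) = 0.090431, e^(−t/τ₂) = 0.043751.
C₂ = 0.559·[1 − (31.417·0.090431 − 24.127·0.043751)/(7.2895)] = 0.559·0.75507 = 0.42208 mg/L.

0.422 mg/L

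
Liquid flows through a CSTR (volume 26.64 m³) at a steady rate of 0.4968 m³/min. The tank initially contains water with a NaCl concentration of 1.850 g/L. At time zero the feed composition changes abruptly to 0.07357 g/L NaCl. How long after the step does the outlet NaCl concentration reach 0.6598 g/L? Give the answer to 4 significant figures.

Accumulation = in − out for the solute gives V dC/dt = Q(C_in − C), so τ = V/Q = 53.6232 min.
C(t) = C_in + (C₀ − C_in) e^(−t/τ). Set C = 0.6598 and solve for t:
e^(−t/τ) = (C − C_in)/(C₀ − C_in) = (0.6598 − 0.07357)/(1.850 − 0.07357) = 0.330005
t = −τ ln(…) = 53.6232 × 1.10865 = 59.4493 min.

59.45 min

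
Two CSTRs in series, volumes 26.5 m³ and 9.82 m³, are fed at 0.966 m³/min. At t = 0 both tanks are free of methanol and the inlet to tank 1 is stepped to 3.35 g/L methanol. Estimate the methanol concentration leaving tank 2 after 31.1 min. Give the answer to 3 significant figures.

Each tank obeys Vᵢ dCᵢ/dt = Q(Cᵢ₋₁ − Cᵢ), so τᵢ = Vᵢ/Q.
τ₁ = 26.5/0.966 = 27.433 min; τ₂ = 9.82/0.966 = 10.166 min.
Tank 1: C₁ = C_in(1 − e^(−t/τ₁)). Tank 2 (τ₁ ≠ τ₂): C₂ = C_in[1 − (τ₁ e^(−t/τ₁) − τ₂ e^(−t/τ₂))/(τ₁ − τ₂)].
At t = 31.1: e^(−t/τ₁) = 0.32185, e^(−t/τ₂) = 0.046919.
C₂ = 3.35·[1 − (27.433·0.32185 − 10.166·0.046919)/(17.267)] = 3.35·0.51630 = 1.7296 g/L.

1.73 g/L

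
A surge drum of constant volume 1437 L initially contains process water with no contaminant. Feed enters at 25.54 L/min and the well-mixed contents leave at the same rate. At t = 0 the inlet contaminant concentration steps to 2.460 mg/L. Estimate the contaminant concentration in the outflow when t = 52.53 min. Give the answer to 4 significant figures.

Accumulation = in − out for the solute gives V dC/dt = Q(C_in − C).
Time constant τ = V/Q = 1437/25.54 = 56.2647 min.
Solution: C(t) = C_in + (C₀ − C_in) e^(−t/τ).
C(52.53) = 2.460 + (0 − 2.460)·e^(−52.53/56.2647) = 2.460 + (-2.46000)·0.393127 = 1.49291 mg/L.

1.493 mg/L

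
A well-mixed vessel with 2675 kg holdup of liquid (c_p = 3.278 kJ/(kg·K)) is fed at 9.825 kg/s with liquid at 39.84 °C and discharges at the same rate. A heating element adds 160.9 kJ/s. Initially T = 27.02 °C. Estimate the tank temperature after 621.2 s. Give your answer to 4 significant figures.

43.02 °C

M c_p dT/dt = ṁ c_p (T_in − T) + Q̇.
τ = M/ṁ = 272.265 s; T_ss = T_in + Q̇/(ṁ c_p) = 39.84 + 160.9/(9.825·3.278) = 44.8359 °C.
Solution: T(t) = T_ss + (T₀ − T_ss) e^(−t/τ).
T(621.2) = 44.8359 + (-17.8159)·e^(−621.2/272.265) = 44.8359 + (-17.8159)·0.102120 = 43.0165 °C.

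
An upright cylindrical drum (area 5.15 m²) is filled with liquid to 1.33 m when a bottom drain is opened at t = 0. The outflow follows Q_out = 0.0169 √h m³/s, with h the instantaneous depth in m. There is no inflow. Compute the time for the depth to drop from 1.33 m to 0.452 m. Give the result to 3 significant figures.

293 s

With no inflow, A dh/dt = −0.0169 √h.
Separate and integrate: 2(√h − √h₀) = −(0.0169/A) t.
t = 2A(√h₀ − √h)/0.0169 = 2·5.15·(√1.33 − √0.452)/0.0169
  = 10.300 × (1.1533 − 0.67231) / 0.0169 = 293.12 s.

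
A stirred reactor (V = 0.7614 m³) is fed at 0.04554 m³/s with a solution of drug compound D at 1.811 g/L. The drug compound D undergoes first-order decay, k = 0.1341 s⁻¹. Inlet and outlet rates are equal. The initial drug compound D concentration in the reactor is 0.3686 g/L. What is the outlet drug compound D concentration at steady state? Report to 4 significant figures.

Species balance: V dC/dt = Q C_in − Q C − k V C.
At steady state: 0 = Q C_in − (Q + kV) C_ss, so C_ss = Q C_in/(Q + kV).
C_ss = 0.04554·1.811/(0.04554 + 0.1341·0.7614) = 0.0824729/0.147644 = 0.558594 g/L.

0.5586 g/L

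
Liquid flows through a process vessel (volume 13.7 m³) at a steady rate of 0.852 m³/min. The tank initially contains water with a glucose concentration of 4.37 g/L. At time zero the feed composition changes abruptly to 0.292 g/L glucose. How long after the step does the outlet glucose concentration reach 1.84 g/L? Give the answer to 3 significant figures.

15.6 min

Species balance: V dC/dt = Q(C_in − C) ⇒ τ = V/Q = 16.080 min.
C(t) = C_in + (C₀ − C_in) e^(−t/τ). Set C = 1.84 and solve for t:
e^(−t/τ) = (C − C_in)/(C₀ − C_in) = (1.84 − 0.292)/(4.37 − 0.292) = 0.37960
t = −τ ln(…) = 16.080 × 0.96864 = 15.576 min.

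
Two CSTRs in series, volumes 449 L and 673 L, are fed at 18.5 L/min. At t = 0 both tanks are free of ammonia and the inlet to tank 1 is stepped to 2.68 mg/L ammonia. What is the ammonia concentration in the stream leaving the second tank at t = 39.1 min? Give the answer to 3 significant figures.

1.00 mg/L

Time constants: τᵢ = Vᵢ/Q for each well-mixed tank.
τ₁ = 449/18.5 = 24.270 min; τ₂ = 673/18.5 = 36.378 min.
Tank 1: C₁ = C_in(1 − e^(−t/τ₁)). Tank 2 (τ₁ ≠ τ₂): C₂ = C_in[1 − (τ₁ e^(−t/τ₁) − τ₂ e^(−t/τ₂))/(τ₁ − τ₂)].
At t = 39.1: e^(−t/τ₁) = 0.19968, e^(−t/τ₂) = 0.34136.
C₂ = 2.68·[1 − (24.270·0.19968 − 36.378·0.34136)/(-12.108)] = 2.68·0.37465 = 1.0041 mg/L.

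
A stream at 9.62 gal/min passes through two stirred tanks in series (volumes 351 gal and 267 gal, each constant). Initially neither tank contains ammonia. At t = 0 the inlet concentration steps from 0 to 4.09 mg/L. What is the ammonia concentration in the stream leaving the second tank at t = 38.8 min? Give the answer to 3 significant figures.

1.40 mg/L

Each tank obeys Vᵢ dCᵢ/dt = Q(Cᵢ₋₁ − Cᵢ), so τᵢ = Vᵢ/Q.
τ₁ = 351/9.62 = 36.486 min; τ₂ = 267/9.62 = 27.755 min.
Tank 1: C₁ = C_in(1 − e^(−t/τ₁)). Tank 2 (τ₁ ≠ τ₂): C₂ = C_in[1 − (τ₁ e^(−t/τ₁) − τ₂ e^(−t/τ₂))/(τ₁ − τ₂)].
At t = 38.8: e^(−t/τ₁) = 0.34528, e^(−t/τ₂) = 0.24710.
C₂ = 4.09·[1 − (36.486·0.34528 − 27.755·0.24710)/(8.7318)] = 4.09·0.34266 = 1.4015 mg/L.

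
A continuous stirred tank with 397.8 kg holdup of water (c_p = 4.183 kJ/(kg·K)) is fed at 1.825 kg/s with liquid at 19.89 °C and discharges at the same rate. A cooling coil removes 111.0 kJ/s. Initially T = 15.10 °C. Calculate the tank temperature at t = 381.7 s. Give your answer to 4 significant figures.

7.042 °C

Unsteady energy balance on the tank contents: M c_p dT/dt = ṁ c_p (T_in − T) − 111.0.
τ = M/ṁ = 217.973 s; T_ss = T_in − Q̇/(ṁ c_p) = 19.89 − 111.0/(1.825·4.183) = 5.34974 °C.
This is linear first-order; T(t) = T_ss + (T₀ − T_ss) e^(−t/τ).
T(381.7) = 5.34974 + (9.75026)·e^(−381.7/217.973) = 5.34974 + (9.75026)·0.173576 = 7.04215 °C.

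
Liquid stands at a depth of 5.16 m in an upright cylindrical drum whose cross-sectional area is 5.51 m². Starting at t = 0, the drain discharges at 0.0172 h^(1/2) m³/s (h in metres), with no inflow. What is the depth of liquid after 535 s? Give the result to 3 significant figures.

2.06 m

Mass balance (ρ constant): A dh/dt = −0.0172 √h.
∫ h^(−1/2) dh = −(0.0172/A) ∫ dt, giving 2√h = 2√h₀ − (0.0172/A) t.
√h = √5.16 − 0.0172·535/(2·5.51) = 2.2716 − 0.83503 = 1.4365.
h = 1.4365² = 2.0636 m.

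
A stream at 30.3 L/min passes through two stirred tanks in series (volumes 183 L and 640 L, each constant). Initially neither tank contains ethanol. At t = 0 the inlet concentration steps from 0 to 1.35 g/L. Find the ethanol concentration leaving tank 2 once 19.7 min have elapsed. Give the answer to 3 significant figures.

Species balance on tank i: dCᵢ/dt = (Cᵢ₋₁ − Cᵢ)/τᵢ with τᵢ = Vᵢ/Q.
τ₁ = 183/30.3 = 6.0396 min; τ₂ = 640/30.3 = 21.122 min.
Solving the cascade with C₁(0)=C₂(0)=0 gives C₂(t) = C_in[1 − (τ₁ e^(−t/τ₁) − τ₂ e^(−t/τ₂))/(τ₁ − τ₂)].
At t = 19.7: e^(−t/τ₁) = 0.038319, e^(−t/τ₂) = 0.39350.
C₂ = 1.35·[1 − (6.0396·0.038319 − 21.122·0.39350)/(-15.083)] = 1.35·0.46427 = 0.62677 g/L.

0.627 g/L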